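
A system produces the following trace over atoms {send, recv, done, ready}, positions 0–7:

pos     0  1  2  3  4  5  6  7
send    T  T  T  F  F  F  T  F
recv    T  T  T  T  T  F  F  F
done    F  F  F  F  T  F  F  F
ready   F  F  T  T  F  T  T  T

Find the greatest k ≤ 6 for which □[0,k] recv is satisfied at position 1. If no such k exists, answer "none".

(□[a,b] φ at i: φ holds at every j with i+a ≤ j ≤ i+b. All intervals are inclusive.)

3

recv must hold from j=1 onward; find where it first fails.
  j=1: holds
  j=2: holds
  j=3: holds
  j=4: holds
  j=5: fails
Holds on [1,4], so largest k = 3.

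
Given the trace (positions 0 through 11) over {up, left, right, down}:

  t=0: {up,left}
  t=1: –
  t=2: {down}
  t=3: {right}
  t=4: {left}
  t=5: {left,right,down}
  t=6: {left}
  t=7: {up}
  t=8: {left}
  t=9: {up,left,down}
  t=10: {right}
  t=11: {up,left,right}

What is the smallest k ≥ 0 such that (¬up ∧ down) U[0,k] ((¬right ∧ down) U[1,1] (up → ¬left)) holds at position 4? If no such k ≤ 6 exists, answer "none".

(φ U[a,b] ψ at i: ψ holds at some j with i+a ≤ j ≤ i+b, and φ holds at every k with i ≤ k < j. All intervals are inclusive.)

none

Need earliest j ≥ 4 with ((¬right ∧ down) U[1,1] (up → ¬left)), and (¬up ∧ down) at every k in [4,j-1].
  j=4: rhs fails.
  j=5: rhs fails.
  j=6: rhs fails.
  j=7: rhs fails.
  j=8: rhs fails.
  j=9: rhs holds but lhs fails at k=4.
  j=10: rhs fails.
No witness within the range → none.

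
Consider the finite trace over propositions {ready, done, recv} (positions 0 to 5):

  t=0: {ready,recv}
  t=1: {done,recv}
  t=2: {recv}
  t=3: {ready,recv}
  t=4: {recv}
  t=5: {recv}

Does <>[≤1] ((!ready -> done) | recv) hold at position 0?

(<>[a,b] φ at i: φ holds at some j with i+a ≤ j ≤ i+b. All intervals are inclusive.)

True

Check ((!ready -> done) | recv) at each j in [0,1]:
  j=0: true
  j=1: true
Found at j=0 → formula holds.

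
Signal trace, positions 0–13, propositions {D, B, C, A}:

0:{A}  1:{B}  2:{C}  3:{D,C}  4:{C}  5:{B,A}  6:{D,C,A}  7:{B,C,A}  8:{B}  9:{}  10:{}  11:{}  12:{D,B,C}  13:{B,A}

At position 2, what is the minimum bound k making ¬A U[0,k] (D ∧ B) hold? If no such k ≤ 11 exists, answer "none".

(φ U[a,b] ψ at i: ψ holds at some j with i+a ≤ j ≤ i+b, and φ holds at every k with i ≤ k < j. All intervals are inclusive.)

none

Need earliest j ≥ 2 with (D ∧ B), and ¬A at every k in [2,j-1].
  j=2: rhs fails.
  j=3: rhs fails.
  j=4: rhs fails.
  j=5: rhs fails.
  j=6: rhs fails.
  j=7: rhs fails.
  j=8: rhs fails.
  j=9: rhs fails.
  j=10: rhs fails.
  j=11: rhs fails.
  j=12: rhs holds but lhs fails at k=5.
  j=13: rhs fails.
No witness within the range → none.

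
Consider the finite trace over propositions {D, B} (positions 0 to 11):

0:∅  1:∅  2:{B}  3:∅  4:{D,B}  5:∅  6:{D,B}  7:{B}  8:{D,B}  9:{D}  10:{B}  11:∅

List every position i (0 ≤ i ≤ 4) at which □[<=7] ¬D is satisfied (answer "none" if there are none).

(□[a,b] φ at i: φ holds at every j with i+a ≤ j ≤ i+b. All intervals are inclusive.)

none

Evaluate at each i in [0,4]:
  i=0: ✗ (fails at j=4)
  i=1: ✗ (fails at j=4)
  i=2: ✗ (fails at j=4)
  i=3: ✗ (fails at j=4)
  i=4: ✗ (fails at j=4)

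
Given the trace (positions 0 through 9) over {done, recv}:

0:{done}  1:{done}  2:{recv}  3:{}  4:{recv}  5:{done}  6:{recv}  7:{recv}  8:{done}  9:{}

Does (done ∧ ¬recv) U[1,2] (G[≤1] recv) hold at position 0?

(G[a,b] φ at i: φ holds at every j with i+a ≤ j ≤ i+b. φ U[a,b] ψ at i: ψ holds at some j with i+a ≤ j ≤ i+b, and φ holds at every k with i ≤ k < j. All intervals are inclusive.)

Need some j in [1,2] with G[≤1] recv, and (done ∧ ¬recv) at every k in [0,j-1].
  j=1: G[≤1] recv — fails at 1.
  j=2: G[≤1] recv — fails at 3.
No j in the window works → until fails.

No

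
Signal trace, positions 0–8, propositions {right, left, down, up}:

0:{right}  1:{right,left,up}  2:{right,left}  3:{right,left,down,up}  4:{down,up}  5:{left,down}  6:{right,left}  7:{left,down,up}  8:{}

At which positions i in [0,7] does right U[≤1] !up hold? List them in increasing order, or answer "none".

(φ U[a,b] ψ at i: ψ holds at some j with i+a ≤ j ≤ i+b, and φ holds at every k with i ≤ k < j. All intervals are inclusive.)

0, 1, 2, 5, 6

Evaluate at each i in [0,7]:
  i=0: ✓ (rhs at j=0)
  i=1: ✓ (rhs at j=2; lhs holds on [1,1])
  i=2: ✓ (rhs at j=2)
  i=3: ✗ (no rhs in [3,4])
  i=4: ✗ (lhs fails at k=4 before rhs at j=5)
  i=5: ✓ (rhs at j=5)
  i=6: ✓ (rhs at j=6)
  i=7: ✗ (lhs fails at k=7 before rhs at j=8)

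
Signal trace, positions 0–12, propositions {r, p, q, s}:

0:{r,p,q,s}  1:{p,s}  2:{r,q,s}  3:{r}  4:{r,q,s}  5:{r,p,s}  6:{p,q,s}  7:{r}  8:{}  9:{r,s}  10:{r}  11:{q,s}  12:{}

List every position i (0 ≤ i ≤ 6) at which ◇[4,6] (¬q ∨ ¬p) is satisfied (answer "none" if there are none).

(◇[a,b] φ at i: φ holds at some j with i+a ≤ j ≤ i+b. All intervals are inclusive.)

0, 1, 2, 3, 4, 5, 6

Evaluate at each i in [0,6]:
  i=0: ✓ (witness j=4)
  i=1: ✓ (witness j=5)
  i=2: ✓ (witness j=7)
  i=3: ✓ (witness j=7)
  i=4: ✓ (witness j=8)
  i=5: ✓ (witness j=9)
  i=6: ✓ (witness j=10)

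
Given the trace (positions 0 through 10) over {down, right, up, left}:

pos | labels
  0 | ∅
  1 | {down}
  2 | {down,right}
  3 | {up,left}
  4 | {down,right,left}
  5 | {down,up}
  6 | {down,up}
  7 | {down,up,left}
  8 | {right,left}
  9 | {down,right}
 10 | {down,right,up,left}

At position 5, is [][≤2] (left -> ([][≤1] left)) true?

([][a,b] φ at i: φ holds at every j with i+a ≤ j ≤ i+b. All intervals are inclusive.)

Holds

Check (left -> ([][≤1] left)) at every j in [5,7]:
  j=5: antecedent false → ✓
  j=6: antecedent false → ✓
  j=7: antecedent true; consequent holds on [7,8] → ✓
All positions satisfy it → formula holds.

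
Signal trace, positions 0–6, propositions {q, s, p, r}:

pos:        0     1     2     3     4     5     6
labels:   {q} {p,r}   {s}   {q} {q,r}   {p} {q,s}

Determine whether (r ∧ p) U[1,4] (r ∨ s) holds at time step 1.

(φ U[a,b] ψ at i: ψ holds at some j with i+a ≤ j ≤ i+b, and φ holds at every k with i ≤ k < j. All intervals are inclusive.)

Need some j in [2,5] with (r ∨ s), and (r ∧ p) at every k in [1,j-1].
  j=2: (r ∨ s) holds; (r ∧ p) holds at every k in [1,1] → satisfied.

True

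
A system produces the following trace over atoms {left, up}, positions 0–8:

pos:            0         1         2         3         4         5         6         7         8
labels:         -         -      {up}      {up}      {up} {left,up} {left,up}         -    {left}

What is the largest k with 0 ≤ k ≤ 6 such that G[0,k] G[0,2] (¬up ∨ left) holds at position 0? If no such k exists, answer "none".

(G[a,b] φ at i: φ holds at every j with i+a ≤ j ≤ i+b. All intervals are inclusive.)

G[0,2] (¬up ∨ left) must hold from j=0 onward; find where it first fails.
  j=0: fails → no k works.

none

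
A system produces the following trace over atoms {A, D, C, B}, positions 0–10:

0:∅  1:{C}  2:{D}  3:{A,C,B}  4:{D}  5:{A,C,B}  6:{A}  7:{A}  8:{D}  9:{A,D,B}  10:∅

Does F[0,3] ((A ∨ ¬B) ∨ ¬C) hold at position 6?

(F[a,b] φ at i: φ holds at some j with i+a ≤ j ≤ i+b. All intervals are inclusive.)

Check ((A ∨ ¬B) ∨ ¬C) at each j in [6,9]:
  j=6: true
  j=7: true
  j=8: true
  j=9: true
Found at j=6 → formula holds.

True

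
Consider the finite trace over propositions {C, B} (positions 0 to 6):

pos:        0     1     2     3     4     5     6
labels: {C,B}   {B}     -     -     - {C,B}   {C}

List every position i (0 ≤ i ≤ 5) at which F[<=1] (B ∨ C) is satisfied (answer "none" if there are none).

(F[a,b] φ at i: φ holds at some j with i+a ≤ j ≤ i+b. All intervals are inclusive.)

0, 1, 4, 5

Evaluate at each i in [0,5]:
  i=0: ✓ (witness j=0)
  i=1: ✓ (witness j=1)
  i=2: ✗ (none in [2,3])
  i=3: ✗ (none in [3,4])
  i=4: ✓ (witness j=5)
  i=5: ✓ (witness j=5)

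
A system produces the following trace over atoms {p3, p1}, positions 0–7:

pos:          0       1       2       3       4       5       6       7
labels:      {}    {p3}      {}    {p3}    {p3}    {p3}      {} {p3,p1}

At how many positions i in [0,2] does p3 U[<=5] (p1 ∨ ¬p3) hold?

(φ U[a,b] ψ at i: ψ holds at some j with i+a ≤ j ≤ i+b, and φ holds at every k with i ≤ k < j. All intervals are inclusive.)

3

Evaluate at each i in [0,2]:
  i=0: ✓ (rhs at j=0)
  i=1: ✓ (rhs at j=2; lhs holds on [1,1])
  i=2: ✓ (rhs at j=2)
Positions where it holds: {0, 1, 2} → 3.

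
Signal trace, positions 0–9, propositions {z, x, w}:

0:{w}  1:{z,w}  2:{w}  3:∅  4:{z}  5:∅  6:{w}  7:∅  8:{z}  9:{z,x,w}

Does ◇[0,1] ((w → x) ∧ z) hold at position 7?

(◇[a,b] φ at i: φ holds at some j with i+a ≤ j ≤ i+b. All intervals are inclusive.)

Check ((w → x) ∧ z) at each j in [7,8]:
  j=7: false
  j=8: true
Found at j=8 → formula holds.

Yes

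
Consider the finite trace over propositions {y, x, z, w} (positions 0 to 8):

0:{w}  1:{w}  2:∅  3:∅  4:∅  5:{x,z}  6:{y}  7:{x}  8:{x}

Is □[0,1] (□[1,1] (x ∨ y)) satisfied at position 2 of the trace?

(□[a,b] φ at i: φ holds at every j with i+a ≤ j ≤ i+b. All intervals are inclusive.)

False

Check □[1,1] (x ∨ y) at every j in [2,3]:
  j=2: fails at 3
  j=3: fails at 4
Fails at j=2 → formula fails.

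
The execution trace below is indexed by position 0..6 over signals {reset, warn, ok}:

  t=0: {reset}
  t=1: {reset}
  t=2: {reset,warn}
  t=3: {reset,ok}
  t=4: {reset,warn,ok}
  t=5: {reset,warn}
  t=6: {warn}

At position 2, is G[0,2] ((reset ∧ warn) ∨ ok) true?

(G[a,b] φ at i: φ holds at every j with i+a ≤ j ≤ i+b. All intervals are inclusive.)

Holds

Check ((reset ∧ warn) ∨ ok) at every j in [2,4]:
  j=2: true
  j=3: true
  j=4: true
All positions satisfy it → formula holds.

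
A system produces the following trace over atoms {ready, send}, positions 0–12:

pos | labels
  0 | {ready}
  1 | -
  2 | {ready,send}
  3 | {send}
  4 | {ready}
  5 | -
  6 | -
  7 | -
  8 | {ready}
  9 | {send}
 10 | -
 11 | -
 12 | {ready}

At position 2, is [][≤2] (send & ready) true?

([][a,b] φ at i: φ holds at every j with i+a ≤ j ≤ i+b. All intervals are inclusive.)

Check (send & ready) at every j in [2,4]:
  j=2: true
  j=3: false
  j=4: false
Fails at j=3 → formula fails.

Does not hold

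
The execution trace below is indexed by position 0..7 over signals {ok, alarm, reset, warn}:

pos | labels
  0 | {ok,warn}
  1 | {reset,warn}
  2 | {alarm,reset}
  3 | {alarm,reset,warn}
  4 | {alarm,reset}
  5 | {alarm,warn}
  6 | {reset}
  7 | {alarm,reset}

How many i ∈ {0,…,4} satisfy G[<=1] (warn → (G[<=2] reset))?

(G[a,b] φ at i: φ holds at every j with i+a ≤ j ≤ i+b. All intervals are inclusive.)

Evaluate at each i in [0,4]:
  i=0: ✗ (fails at j=0)
  i=1: ✓ (all of [1,2])
  i=2: ✗ (fails at j=3)
  i=3: ✗ (fails at j=3)
  i=4: ✗ (fails at j=5)
Positions where it holds: {1} → 1.

1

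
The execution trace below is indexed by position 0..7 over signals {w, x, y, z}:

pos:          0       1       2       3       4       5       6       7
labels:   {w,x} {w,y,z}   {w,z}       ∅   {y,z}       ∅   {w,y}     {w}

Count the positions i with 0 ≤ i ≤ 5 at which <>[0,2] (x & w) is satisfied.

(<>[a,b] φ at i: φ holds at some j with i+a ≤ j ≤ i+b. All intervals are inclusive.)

1

Evaluate at each i in [0,5]:
  i=0: ✓ (witness j=0)
  i=1: ✗ (none in [1,3])
  i=2: ✗ (none in [2,4])
  i=3: ✗ (none in [3,5])
  i=4: ✗ (none in [4,6])
  i=5: ✗ (none in [5,7])
Positions where it holds: {0} → 1.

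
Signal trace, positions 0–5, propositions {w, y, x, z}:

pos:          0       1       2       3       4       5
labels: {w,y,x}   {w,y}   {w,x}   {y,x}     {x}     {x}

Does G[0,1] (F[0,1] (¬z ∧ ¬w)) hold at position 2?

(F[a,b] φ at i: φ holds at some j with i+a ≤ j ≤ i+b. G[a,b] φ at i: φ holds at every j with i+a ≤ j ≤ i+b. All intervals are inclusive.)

Yes

Check F[0,1] (¬z ∧ ¬w) at every j in [2,3]:
  j=2: holds (witness at 3)
  j=3: holds (witness at 3)
All positions satisfy it → formula holds.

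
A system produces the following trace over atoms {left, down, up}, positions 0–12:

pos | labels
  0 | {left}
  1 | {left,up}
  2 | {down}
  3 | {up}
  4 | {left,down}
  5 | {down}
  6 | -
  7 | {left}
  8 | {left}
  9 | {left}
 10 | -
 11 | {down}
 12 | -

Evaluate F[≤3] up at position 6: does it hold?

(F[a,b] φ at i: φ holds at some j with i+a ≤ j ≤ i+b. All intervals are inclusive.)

Check up at each j in [6,9]:
  j=6: false
  j=7: false
  j=8: false
  j=9: false
No position in the window satisfies it → formula fails.

False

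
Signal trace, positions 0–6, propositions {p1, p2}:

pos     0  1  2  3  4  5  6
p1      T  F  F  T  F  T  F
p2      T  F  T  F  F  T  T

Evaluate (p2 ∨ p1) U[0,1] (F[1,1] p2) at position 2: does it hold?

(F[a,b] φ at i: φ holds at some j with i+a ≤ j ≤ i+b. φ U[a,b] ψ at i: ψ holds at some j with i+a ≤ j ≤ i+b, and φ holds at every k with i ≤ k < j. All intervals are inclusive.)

False

Need some j in [2,3] with F[1,1] p2, and (p2 ∨ p1) at every k in [2,j-1].
  j=2: F[1,1] p2 — fails (none in [3,3]).
  j=3: F[1,1] p2 — fails (none in [4,4]).
No j in the window works → until fails.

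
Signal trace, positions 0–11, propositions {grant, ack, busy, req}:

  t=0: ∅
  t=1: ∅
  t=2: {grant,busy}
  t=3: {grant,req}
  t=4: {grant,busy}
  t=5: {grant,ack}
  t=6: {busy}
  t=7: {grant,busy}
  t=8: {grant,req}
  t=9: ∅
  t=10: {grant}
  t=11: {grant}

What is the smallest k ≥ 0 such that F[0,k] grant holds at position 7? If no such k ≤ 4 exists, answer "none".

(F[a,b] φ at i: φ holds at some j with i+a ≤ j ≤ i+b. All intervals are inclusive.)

Scan j = 7,8,… for grant:
  j=7: holds
First hit at j=7, so smallest k = 7-7 = 0.

0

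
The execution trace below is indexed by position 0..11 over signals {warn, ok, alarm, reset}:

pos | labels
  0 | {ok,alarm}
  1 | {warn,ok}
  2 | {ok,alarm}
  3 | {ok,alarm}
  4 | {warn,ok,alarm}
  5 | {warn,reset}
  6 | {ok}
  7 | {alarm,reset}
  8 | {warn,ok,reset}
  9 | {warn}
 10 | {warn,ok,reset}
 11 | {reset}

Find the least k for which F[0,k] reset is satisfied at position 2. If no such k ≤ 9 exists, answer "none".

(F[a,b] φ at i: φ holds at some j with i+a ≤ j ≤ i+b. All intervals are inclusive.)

3

Scan j = 2,3,… for reset:
  j=2: fails
  j=3: fails
  j=4: fails
  j=5: holds
First hit at j=5, so smallest k = 5-2 = 3.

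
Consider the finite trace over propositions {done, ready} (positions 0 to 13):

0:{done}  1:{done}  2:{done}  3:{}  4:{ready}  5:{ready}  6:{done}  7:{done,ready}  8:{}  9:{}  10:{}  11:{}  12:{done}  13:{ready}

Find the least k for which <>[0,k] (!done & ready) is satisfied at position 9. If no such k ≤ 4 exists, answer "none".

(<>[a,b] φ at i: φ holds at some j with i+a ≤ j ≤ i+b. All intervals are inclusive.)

Scan j = 9,10,… for (!done & ready):
  j=9: fails
  j=10: fails
  j=11: fails
  j=12: fails
  j=13: holds
First hit at j=13, so smallest k = 13-9 = 4.

4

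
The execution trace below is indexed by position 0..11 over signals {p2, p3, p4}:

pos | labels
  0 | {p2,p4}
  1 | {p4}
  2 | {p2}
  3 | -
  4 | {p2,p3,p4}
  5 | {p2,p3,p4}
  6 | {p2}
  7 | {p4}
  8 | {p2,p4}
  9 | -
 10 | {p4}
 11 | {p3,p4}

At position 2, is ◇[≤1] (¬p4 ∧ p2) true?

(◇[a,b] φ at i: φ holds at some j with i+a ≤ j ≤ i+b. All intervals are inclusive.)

Holds

Check (¬p4 ∧ p2) at each j in [2,3]:
  j=2: true
  j=3: false
Found at j=2 → formula holds.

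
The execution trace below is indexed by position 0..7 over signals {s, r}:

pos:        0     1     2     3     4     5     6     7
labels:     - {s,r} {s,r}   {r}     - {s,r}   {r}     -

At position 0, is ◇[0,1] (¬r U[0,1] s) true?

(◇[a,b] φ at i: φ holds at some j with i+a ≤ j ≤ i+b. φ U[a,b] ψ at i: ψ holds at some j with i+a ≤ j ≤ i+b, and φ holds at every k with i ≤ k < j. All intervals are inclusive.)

Check (¬r U[0,1] s) at each j in [0,1]:
  j=0: holds
  j=1: holds
Found at j=0 → formula holds.

True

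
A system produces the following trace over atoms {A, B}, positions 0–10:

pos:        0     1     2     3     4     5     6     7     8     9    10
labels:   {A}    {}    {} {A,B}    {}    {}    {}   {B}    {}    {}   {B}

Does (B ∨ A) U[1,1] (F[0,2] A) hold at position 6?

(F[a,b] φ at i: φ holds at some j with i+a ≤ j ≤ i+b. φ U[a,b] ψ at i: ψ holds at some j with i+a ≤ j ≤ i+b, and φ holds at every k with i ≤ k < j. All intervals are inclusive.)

Need some j in [7,7] with F[0,2] A, and (B ∨ A) at every k in [6,j-1].
  j=7: F[0,2] A — fails (none in [7,9]).
No j in the window works → until fails.

Does not hold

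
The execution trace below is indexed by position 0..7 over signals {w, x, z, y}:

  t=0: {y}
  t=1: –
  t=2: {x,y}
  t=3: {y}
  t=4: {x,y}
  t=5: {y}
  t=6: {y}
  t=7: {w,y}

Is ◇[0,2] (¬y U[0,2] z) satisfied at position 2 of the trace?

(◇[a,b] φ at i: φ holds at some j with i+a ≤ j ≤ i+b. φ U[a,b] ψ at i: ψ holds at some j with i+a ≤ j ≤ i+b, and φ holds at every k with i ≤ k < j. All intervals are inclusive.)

Does not hold

Check (¬y U[0,2] z) at each j in [2,4]:
  j=2: fails
  j=3: fails
  j=4: fails
No position in the window satisfies it → formula fails.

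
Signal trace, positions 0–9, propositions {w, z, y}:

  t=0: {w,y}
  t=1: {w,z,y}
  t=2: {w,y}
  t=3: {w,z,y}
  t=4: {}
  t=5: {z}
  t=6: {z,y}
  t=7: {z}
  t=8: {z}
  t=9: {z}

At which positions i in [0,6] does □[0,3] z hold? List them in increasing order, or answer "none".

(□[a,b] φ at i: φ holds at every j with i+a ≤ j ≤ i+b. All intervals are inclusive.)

Evaluate at each i in [0,6]:
  i=0: ✗ (fails at j=0)
  i=1: ✗ (fails at j=2)
  i=2: ✗ (fails at j=2)
  i=3: ✗ (fails at j=4)
  i=4: ✗ (fails at j=4)
  i=5: ✓ (all of [5,8])
  i=6: ✓ (all of [6,9])

5, 6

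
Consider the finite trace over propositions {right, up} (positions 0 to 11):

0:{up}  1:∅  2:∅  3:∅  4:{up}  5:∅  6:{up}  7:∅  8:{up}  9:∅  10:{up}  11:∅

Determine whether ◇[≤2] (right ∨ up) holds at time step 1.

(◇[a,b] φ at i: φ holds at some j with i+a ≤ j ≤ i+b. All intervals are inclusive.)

False

Check (right ∨ up) at each j in [1,3]:
  j=1: false
  j=2: false
  j=3: false
No position in the window satisfies it → formula fails.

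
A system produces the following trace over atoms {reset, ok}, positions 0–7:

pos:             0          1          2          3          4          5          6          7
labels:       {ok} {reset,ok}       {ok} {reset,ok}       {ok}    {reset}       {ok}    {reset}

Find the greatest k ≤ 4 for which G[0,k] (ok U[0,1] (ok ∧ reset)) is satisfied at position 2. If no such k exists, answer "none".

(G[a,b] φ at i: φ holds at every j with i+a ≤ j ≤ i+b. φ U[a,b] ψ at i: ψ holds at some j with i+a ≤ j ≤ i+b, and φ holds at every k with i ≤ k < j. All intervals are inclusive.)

(ok U[0,1] (ok ∧ reset)) must hold from j=2 onward; find where it first fails.
  j=2: holds
  j=3: holds
  j=4: fails
Holds on [2,3], so largest k = 1.

1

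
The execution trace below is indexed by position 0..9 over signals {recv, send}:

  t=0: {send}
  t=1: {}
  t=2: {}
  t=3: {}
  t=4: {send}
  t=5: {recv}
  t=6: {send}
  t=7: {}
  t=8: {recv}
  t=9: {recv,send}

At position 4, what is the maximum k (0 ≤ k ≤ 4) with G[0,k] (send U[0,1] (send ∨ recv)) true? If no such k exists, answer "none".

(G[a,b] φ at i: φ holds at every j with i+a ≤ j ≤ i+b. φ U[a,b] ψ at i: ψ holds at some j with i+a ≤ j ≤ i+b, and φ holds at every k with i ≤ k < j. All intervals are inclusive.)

2

(send U[0,1] (send ∨ recv)) must hold from j=4 onward; find where it first fails.
  j=4: holds
  j=5: holds
  j=6: holds
  j=7: fails
Holds on [4,6], so largest k = 2.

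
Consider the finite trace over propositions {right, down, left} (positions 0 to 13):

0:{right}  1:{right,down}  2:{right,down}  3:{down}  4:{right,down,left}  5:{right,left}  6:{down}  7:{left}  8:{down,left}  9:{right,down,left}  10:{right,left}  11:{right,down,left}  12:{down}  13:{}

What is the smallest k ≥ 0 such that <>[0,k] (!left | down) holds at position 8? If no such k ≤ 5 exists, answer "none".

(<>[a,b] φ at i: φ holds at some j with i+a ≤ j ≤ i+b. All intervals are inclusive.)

Scan j = 8,9,… for (!left | down):
  j=8: holds
First hit at j=8, so smallest k = 8-8 = 0.

0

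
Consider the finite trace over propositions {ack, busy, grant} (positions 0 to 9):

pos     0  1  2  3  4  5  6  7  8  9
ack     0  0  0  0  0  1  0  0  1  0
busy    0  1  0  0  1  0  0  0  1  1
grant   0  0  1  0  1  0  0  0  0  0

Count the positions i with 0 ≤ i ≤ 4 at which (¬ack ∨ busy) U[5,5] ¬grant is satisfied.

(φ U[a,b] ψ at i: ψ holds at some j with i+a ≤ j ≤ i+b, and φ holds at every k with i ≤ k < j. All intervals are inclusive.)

1

Evaluate at each i in [0,4]:
  i=0: ✓ (rhs at j=5; lhs holds on [0,4])
  i=1: ✗ (lhs fails at k=5 before rhs at j=6)
  i=2: ✗ (lhs fails at k=5 before rhs at j=7)
  i=3: ✗ (lhs fails at k=5 before rhs at j=8)
  i=4: ✗ (lhs fails at k=5 before rhs at j=9)
Positions where it holds: {0} → 1.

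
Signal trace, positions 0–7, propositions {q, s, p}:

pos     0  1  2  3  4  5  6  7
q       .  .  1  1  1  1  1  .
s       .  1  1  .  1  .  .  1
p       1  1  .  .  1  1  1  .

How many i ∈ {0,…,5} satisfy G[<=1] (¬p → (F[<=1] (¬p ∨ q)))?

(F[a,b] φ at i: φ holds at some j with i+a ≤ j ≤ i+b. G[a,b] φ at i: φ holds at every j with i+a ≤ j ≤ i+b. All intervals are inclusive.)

Evaluate at each i in [0,5]:
  i=0: ✓ (all of [0,1])
  i=1: ✓ (all of [1,2])
  i=2: ✓ (all of [2,3])
  i=3: ✓ (all of [3,4])
  i=4: ✓ (all of [4,5])
  i=5: ✓ (all of [5,6])
Positions where it holds: {0, 1, 2, 3, 4, 5} → 6.

6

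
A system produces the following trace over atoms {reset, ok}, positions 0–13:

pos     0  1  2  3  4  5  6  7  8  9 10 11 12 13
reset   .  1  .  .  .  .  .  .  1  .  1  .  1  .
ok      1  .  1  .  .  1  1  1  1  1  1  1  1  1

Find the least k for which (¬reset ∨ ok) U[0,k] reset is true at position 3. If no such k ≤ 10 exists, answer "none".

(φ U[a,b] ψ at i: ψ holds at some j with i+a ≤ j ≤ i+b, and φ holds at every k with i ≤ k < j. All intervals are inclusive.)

5

Need earliest j ≥ 3 with reset, and (¬reset ∨ ok) at every k in [3,j-1].
  j=3: rhs fails.
  j=4: rhs fails.
  j=5: rhs fails.
  j=6: rhs fails.
  j=7: rhs fails.
  j=8: rhs holds; lhs holds on [3,7]. k = 5.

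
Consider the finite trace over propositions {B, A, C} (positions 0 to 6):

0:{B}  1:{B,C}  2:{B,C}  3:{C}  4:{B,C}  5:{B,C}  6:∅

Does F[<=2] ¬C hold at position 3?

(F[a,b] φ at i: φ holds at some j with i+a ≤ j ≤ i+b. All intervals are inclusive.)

Check ¬C at each j in [3,5]:
  j=3: false
  j=4: false
  j=5: false
No position in the window satisfies it → formula fails.

No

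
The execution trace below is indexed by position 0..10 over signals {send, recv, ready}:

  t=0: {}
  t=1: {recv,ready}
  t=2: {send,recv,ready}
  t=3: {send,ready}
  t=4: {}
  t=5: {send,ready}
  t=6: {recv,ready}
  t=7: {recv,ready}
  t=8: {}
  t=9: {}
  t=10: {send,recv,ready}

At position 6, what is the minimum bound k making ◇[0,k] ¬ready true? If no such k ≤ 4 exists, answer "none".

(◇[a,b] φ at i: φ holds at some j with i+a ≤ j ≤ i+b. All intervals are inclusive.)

Scan j = 6,7,… for ¬ready:
  j=6: fails
  j=7: fails
  j=8: holds
First hit at j=8, so smallest k = 8-6 = 2.

2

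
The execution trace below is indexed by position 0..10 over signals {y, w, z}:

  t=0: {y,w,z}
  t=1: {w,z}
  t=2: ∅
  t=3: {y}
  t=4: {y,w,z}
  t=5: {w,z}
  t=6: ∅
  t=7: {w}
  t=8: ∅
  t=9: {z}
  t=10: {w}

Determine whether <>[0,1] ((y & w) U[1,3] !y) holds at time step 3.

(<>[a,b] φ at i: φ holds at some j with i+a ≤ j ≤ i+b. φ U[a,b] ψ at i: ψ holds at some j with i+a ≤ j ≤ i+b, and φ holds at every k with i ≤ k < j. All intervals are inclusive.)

Check ((y & w) U[1,3] !y) at each j in [3,4]:
  j=3: fails
  j=4: holds
Found at j=4 → formula holds.

Yes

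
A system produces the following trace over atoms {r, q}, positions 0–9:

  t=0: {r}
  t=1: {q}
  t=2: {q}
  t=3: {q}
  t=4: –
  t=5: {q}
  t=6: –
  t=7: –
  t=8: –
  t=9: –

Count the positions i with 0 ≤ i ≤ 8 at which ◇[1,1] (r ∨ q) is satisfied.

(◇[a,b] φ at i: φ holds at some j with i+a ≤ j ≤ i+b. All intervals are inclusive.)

Evaluate at each i in [0,8]:
  i=0: ✓ (witness j=1)
  i=1: ✓ (witness j=2)
  i=2: ✓ (witness j=3)
  i=3: ✗ (none in [4,4])
  i=4: ✓ (witness j=5)
  i=5: ✗ (none in [6,6])
  i=6: ✗ (none in [7,7])
  i=7: ✗ (none in [8,8])
  i=8: ✗ (none in [9,9])
Positions where it holds: {0, 1, 2, 4} → 4.

4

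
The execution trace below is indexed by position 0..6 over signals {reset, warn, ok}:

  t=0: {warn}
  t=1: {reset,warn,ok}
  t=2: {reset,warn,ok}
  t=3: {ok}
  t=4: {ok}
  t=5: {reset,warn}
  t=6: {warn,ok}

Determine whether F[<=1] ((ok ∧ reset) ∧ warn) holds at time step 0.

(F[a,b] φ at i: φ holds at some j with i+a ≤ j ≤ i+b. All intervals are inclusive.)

Holds

Check ((ok ∧ reset) ∧ warn) at each j in [0,1]:
  j=0: false
  j=1: true
Found at j=1 → formula holds.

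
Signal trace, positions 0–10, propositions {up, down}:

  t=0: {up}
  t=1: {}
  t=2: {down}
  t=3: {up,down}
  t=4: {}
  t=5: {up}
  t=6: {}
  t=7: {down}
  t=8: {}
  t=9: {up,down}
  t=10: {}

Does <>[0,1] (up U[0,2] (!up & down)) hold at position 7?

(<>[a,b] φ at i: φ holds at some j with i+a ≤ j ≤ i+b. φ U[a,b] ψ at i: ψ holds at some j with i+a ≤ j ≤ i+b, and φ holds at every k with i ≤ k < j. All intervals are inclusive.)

Check (up U[0,2] (!up & down)) at each j in [7,8]:
  j=7: holds
  j=8: fails
Found at j=7 → formula holds.

Yes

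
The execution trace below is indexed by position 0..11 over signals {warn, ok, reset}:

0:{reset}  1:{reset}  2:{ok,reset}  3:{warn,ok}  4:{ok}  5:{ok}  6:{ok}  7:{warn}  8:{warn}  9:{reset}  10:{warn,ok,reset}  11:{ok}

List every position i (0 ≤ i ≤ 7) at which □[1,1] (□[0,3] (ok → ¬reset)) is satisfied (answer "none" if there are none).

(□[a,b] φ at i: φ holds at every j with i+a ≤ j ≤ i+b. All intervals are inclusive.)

Evaluate at each i in [0,7]:
  i=0: ✗ (fails at j=1)
  i=1: ✗ (fails at j=2)
  i=2: ✓ (all of [3,3])
  i=3: ✓ (all of [4,4])
  i=4: ✓ (all of [5,5])
  i=5: ✓ (all of [6,6])
  i=6: ✗ (fails at j=7)
  i=7: ✗ (fails at j=8)

2, 3, 4, 5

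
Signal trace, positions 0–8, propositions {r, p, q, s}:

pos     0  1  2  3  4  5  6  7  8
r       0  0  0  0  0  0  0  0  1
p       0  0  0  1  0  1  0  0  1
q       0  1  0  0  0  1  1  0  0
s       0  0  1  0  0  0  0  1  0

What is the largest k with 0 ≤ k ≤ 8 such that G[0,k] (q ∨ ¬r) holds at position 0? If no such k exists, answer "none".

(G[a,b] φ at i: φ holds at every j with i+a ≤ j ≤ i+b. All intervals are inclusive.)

7

(q ∨ ¬r) must hold from j=0 onward; find where it first fails.
  j=0: holds
  j=1: holds
  j=2: holds
  j=3: holds
  j=4: holds
  j=5: holds
  j=6: holds
  j=7: holds
  j=8: fails
Holds on [0,7], so largest k = 7.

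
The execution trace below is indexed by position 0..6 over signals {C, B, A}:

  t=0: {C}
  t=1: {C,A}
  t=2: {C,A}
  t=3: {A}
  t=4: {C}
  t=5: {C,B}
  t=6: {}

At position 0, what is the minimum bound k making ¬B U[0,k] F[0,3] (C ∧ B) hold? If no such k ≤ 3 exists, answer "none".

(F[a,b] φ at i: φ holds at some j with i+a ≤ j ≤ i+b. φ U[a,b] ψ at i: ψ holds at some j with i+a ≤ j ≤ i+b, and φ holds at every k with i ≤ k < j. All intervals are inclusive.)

2

Need earliest j ≥ 0 with F[0,3] (C ∧ B), and ¬B at every k in [0,j-1].
  j=0: rhs fails.
  j=1: rhs fails.
  j=2: rhs holds; lhs holds on [0,1]. k = 2.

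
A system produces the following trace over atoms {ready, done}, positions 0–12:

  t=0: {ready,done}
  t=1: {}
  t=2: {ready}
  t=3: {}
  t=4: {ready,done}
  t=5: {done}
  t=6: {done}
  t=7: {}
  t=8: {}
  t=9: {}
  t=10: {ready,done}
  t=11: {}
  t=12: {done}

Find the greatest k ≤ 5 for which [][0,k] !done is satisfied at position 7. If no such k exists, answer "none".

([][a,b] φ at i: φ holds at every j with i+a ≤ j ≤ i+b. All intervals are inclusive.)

2

!done must hold from j=7 onward; find where it first fails.
  j=7: holds
  j=8: holds
  j=9: holds
  j=10: fails
Holds on [7,9], so largest k = 2.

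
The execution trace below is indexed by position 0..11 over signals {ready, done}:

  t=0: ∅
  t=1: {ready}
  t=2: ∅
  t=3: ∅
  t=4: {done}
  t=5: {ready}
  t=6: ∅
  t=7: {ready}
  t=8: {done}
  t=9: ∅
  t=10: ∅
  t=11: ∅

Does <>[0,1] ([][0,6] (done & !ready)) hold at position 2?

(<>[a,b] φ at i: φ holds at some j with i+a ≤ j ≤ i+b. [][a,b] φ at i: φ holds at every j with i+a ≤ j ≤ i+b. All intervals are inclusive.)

Does not hold

Check [][0,6] (done & !ready) at each j in [2,3]:
  j=2: fails at 2
  j=3: fails at 3
No position in the window satisfies it → formula fails.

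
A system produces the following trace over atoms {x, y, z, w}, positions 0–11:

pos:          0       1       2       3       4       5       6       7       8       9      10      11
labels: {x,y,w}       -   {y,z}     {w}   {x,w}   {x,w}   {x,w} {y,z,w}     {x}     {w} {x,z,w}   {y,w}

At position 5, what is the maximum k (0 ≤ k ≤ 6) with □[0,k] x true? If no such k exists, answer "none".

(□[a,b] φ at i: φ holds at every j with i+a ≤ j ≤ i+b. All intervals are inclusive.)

1

x must hold from j=5 onward; find where it first fails.
  j=5: holds
  j=6: holds
  j=7: fails
Holds on [5,6], so largest k = 1.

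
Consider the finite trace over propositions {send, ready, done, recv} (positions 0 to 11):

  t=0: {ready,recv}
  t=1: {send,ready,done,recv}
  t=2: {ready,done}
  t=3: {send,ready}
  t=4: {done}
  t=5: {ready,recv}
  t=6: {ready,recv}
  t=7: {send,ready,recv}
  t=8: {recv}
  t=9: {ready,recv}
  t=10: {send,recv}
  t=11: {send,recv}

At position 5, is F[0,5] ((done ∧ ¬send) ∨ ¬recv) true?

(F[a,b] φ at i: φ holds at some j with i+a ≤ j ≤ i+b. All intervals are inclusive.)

No

Check ((done ∧ ¬send) ∨ ¬recv) at each j in [5,10]:
  j=5: false
  j=6: false
  j=7: false
  j=8: false
  j=9: false
  j=10: false
No position in the window satisfies it → formula fails.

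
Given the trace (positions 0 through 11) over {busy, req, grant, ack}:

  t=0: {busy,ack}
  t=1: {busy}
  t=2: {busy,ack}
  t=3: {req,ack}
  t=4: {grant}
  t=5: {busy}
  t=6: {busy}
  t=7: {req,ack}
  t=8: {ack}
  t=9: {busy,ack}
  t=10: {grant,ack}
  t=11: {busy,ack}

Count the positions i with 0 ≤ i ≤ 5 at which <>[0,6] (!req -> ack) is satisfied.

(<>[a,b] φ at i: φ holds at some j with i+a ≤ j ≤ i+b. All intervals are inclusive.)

Evaluate at each i in [0,5]:
  i=0: ✓ (witness j=0)
  i=1: ✓ (witness j=2)
  i=2: ✓ (witness j=2)
  i=3: ✓ (witness j=3)
  i=4: ✓ (witness j=7)
  i=5: ✓ (witness j=7)
Positions where it holds: {0, 1, 2, 3, 4, 5} → 6.

6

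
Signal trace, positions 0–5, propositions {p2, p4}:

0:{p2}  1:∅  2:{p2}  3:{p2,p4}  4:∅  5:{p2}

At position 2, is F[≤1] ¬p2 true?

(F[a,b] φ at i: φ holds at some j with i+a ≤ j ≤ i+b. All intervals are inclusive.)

No

Check ¬p2 at each j in [2,3]:
  j=2: false
  j=3: false
No position in the window satisfies it → formula fails.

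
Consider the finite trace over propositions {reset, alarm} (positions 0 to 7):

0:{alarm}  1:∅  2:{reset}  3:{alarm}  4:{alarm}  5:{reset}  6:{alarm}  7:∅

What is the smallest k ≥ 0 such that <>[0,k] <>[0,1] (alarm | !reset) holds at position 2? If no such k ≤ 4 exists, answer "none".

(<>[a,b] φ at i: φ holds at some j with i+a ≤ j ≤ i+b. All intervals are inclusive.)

0

Scan j = 2,3,… for <>[0,1] (alarm | !reset):
  j=2: holds
First hit at j=2, so smallest k = 2-2 = 0.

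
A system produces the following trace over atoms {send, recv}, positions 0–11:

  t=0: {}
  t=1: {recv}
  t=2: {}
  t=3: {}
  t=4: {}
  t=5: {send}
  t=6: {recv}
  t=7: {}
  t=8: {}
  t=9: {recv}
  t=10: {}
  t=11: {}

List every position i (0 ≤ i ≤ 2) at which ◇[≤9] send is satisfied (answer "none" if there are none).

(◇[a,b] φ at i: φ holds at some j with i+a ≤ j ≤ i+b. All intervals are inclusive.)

0, 1, 2

Evaluate at each i in [0,2]:
  i=0: ✓ (witness j=5)
  i=1: ✓ (witness j=5)
  i=2: ✓ (witness j=5)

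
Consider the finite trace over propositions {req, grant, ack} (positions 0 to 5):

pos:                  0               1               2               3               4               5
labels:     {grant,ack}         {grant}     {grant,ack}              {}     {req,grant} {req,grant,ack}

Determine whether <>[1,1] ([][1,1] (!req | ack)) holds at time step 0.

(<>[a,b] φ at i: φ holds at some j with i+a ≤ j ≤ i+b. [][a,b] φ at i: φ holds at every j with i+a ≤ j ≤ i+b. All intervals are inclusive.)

Check [][1,1] (!req | ack) at each j in [1,1]:
  j=1: holds on [2,2]
Found at j=1 → formula holds.

True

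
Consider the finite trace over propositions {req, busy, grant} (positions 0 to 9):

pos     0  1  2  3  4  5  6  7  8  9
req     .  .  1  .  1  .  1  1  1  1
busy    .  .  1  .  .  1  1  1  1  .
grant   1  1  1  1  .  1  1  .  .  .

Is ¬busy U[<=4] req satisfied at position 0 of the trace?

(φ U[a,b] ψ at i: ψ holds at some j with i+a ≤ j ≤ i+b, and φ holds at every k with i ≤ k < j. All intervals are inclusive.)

Yes

Need some j in [0,4] with req, and ¬busy at every k in [0,j-1].
  j=0: req false.
  j=1: req false.
  j=2: req holds; ¬busy holds at every k in [0,1] → satisfied.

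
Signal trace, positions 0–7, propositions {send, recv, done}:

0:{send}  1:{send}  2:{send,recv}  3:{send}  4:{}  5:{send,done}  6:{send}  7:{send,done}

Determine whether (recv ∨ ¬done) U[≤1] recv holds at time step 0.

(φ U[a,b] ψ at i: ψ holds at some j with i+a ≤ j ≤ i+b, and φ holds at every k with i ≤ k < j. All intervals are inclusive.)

Does not hold

Need some j in [0,1] with recv, and (recv ∨ ¬done) at every k in [0,j-1].
  j=0: recv false.
  j=1: recv false.
No j in the window works → until fails.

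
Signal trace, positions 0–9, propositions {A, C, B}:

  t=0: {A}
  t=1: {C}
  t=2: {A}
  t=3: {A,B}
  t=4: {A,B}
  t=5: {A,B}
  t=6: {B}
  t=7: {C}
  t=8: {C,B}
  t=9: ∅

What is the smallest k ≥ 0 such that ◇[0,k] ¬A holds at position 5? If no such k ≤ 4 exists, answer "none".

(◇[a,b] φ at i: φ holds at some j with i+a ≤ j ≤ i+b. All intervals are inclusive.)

Scan j = 5,6,… for ¬A:
  j=5: fails
  j=6: holds
First hit at j=6, so smallest k = 6-5 = 1.

1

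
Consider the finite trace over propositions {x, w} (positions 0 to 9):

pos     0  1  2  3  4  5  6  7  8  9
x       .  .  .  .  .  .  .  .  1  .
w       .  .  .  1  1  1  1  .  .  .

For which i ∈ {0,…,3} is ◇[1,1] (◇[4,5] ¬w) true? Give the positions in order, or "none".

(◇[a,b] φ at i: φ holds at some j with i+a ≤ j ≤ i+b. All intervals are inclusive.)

Evaluate at each i in [0,3]:
  i=0: ✗ (none in [1,1])
  i=1: ✓ (witness j=2)
  i=2: ✓ (witness j=3)
  i=3: ✓ (witness j=4)

1, 2, 3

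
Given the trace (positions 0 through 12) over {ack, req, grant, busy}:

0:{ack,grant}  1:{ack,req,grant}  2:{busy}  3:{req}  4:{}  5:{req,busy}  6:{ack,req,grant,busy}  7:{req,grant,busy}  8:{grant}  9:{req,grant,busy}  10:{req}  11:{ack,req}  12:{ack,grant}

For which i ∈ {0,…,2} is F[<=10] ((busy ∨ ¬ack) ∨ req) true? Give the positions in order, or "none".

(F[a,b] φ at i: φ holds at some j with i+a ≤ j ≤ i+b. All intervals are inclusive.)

Evaluate at each i in [0,2]:
  i=0: ✓ (witness j=1)
  i=1: ✓ (witness j=1)
  i=2: ✓ (witness j=2)

0, 1, 2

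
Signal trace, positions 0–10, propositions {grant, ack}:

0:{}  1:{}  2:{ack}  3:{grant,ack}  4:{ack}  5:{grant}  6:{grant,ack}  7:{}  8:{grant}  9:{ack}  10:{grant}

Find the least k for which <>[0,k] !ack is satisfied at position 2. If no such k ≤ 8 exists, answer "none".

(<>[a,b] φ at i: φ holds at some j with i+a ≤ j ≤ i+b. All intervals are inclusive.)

3

Scan j = 2,3,… for !ack:
  j=2: fails
  j=3: fails
  j=4: fails
  j=5: holds
First hit at j=5, so smallest k = 5-2 = 3.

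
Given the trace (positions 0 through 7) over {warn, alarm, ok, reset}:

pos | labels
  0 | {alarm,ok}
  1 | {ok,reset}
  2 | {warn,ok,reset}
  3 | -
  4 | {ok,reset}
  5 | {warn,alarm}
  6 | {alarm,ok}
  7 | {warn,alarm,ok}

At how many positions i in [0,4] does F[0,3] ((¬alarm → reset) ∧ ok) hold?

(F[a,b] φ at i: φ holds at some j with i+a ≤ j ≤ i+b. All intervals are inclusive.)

5

Evaluate at each i in [0,4]:
  i=0: ✓ (witness j=0)
  i=1: ✓ (witness j=1)
  i=2: ✓ (witness j=2)
  i=3: ✓ (witness j=4)
  i=4: ✓ (witness j=4)
Positions where it holds: {0, 1, 2, 3, 4} → 5.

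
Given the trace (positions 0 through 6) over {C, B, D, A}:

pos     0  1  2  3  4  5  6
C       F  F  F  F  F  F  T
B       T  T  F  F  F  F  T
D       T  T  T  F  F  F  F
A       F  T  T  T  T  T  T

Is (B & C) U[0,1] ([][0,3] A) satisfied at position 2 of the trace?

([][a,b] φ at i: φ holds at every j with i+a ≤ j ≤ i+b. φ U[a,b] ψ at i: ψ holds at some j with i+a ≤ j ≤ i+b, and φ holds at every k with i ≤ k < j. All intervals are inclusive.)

Need some j in [2,3] with [][0,3] A, and (B & C) at every k in [2,j-1].
  j=2: [][0,3] A holds; no prefix to check → satisfied.

True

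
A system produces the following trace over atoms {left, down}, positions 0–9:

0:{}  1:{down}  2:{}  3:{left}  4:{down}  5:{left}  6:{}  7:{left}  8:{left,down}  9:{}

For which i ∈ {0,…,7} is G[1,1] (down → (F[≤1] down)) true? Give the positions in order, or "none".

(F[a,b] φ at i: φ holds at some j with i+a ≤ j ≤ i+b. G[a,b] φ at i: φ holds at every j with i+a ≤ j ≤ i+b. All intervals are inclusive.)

0, 1, 2, 3, 4, 5, 6, 7

Evaluate at each i in [0,7]:
  i=0: ✓ (all of [1,1])
  i=1: ✓ (all of [2,2])
  i=2: ✓ (all of [3,3])
  i=3: ✓ (all of [4,4])
  i=4: ✓ (all of [5,5])
  i=5: ✓ (all of [6,6])
  i=6: ✓ (all of [7,7])
  i=7: ✓ (all of [8,8])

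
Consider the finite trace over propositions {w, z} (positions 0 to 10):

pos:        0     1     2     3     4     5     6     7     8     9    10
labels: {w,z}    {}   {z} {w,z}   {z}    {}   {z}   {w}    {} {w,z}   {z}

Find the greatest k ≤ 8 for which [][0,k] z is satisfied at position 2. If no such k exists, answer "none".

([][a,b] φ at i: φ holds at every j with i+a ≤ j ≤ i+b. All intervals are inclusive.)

z must hold from j=2 onward; find where it first fails.
  j=2: holds
  j=3: holds
  j=4: holds
  j=5: fails
Holds on [2,4], so largest k = 2.

2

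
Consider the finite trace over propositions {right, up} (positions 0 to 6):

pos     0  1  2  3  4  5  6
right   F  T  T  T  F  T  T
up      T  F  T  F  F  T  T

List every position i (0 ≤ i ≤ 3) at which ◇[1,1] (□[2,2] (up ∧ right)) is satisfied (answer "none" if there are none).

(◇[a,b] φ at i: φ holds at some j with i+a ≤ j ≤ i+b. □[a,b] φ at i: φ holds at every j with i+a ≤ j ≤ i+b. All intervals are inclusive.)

2, 3

Evaluate at each i in [0,3]:
  i=0: ✗ (none in [1,1])
  i=1: ✗ (none in [2,2])
  i=2: ✓ (witness j=3)
  i=3: ✓ (witness j=4)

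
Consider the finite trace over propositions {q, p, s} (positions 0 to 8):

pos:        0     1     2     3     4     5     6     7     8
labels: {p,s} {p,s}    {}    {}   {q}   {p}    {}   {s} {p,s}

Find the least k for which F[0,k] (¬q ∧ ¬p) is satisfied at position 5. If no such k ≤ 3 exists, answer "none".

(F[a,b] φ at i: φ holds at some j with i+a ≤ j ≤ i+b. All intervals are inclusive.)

Scan j = 5,6,… for (¬q ∧ ¬p):
  j=5: fails
  j=6: holds
First hit at j=6, so smallest k = 6-5 = 1.

1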